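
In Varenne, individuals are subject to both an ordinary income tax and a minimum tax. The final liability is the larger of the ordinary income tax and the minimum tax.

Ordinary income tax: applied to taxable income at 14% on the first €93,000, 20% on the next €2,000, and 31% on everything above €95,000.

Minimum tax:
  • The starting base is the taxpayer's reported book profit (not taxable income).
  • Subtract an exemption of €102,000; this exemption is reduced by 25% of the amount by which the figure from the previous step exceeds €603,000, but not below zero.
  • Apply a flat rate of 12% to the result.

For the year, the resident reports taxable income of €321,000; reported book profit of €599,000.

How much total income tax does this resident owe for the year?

Minimum tax:
  Base (reported book profit): €599,000
  Exemption: €599,000 ≤ €603,000, so full €102,000 applies
  Base: €599,000 − €102,000 = €497,000
  €497,000 × 12% = €59,640

Ordinary income tax:
  €93,000 × 14% = €13,020
  €2,000 × 20% = €400
  €226,000 × 31% = €70,060
  → €83,480

€83,480 > €59,640, so the ordinary income tax governs.

€83,480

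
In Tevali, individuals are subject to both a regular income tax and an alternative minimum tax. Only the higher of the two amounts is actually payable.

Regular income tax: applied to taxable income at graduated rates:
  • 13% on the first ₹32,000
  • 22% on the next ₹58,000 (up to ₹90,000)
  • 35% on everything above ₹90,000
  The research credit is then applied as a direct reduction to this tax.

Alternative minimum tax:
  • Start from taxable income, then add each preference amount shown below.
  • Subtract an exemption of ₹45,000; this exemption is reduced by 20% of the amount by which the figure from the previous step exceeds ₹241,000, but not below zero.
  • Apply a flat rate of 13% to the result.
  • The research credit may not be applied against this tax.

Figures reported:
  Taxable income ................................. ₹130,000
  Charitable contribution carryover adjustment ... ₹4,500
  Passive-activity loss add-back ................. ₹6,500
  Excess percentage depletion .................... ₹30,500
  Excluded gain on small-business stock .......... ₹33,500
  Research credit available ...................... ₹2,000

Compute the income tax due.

₹28,920

Regular income tax:
  ₹32,000 × 13% = ₹4,160
  ₹58,000 × 22% = ₹12,760
  ₹40,000 × 35% = ₹14,000
  → ₹30,920
  Less research credit ₹2,000 → ₹28,920

Alternative minimum tax:
  Adjusted income: ₹130,000 + ₹4,500 + ₹6,500 + ₹30,500 + ₹33,500 = ₹205,000
  Exemption: ₹205,000 ≤ ₹241,000, so full ₹45,000 applies
  Base: ₹205,000 − ₹45,000 = ₹160,000
  ₹160,000 × 13% = ₹20,800

₹28,920 > ₹20,800, so the regular income tax governs.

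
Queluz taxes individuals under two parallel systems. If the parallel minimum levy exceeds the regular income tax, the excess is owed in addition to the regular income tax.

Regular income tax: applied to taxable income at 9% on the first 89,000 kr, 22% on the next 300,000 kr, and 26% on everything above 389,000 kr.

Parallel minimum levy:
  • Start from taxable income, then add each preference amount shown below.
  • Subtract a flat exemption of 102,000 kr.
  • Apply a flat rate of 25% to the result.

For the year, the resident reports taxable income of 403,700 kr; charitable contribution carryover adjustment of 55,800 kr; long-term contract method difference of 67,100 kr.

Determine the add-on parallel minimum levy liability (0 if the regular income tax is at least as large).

28,318 kr

Parallel minimum levy:
  Adjusted income: 403,700 kr + 55,800 kr + 67,100 kr = 526,600 kr
  Less exemption 102,000 kr → base 424,600 kr
  424,600 kr × 25% = 106,150 kr

Regular income tax:
  89,000 kr × 9% = 8,010 kr
  300,000 kr × 22% = 66,000 kr
  14,700 kr × 26% = 3,822 kr
  → 77,832 kr

Excess of parallel minimum levy over regular income tax: 106,150 kr − 77,832 kr = 28,318 kr.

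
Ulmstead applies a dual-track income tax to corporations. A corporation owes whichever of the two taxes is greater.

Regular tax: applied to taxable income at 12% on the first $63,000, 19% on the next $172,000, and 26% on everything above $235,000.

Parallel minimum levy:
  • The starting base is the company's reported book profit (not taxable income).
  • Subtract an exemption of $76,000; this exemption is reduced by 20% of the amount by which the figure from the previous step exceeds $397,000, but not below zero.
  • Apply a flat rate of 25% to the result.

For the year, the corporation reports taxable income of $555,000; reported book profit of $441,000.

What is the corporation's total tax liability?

$123,440

Regular tax:
  $63,000 × 12% = $7,560
  $172,000 × 19% = $32,680
  $320,000 × 26% = $83,200
  → $123,440

Parallel minimum levy:
  Base (reported book profit): $441,000
  Exemption: $76,000 − 20% × ($441,000 − $397,000) = $76,000 − $8,800 = $67,200
  Base: $441,000 − $67,200 = $373,800
  $373,800 × 25% = $93,450

$123,440 > $93,450, so the regular tax governs.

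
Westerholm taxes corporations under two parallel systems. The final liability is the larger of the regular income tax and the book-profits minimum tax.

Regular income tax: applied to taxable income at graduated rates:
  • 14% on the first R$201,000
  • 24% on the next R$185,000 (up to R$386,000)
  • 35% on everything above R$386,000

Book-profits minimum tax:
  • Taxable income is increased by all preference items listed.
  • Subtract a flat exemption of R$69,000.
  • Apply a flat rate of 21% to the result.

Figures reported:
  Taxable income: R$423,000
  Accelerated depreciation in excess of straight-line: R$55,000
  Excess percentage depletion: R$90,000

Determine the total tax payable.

R$104,790

Book-profits minimum tax:
  Adjusted income: R$423,000 + R$55,000 + R$90,000 = R$568,000
  Less exemption R$69,000 → base R$499,000
  R$499,000 × 21% = R$104,790

Regular income tax:
  R$201,000 × 14% = R$28,140
  R$185,000 × 24% = R$44,400
  R$37,000 × 35% = R$12,950
  → R$85,490

R$104,790 > R$85,490, so the book-profits minimum tax is the binding amount.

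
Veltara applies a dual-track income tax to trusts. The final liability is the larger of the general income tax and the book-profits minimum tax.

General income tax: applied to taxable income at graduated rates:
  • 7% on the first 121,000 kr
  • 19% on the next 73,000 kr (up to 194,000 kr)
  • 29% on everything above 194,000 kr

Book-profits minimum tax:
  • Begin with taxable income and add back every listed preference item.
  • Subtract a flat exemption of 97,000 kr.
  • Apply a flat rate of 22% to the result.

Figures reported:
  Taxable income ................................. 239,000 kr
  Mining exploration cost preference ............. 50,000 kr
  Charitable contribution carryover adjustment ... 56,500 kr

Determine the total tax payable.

54,670 kr

Book-profits minimum tax:
  Adjusted income: 239,000 kr + 50,000 kr + 56,500 kr = 345,500 kr
  Less exemption 97,000 kr → base 248,500 kr
  248,500 kr × 22% = 54,670 kr

General income tax:
  121,000 kr × 7% = 8,470 kr
  73,000 kr × 19% = 13,870 kr
  45,000 kr × 29% = 13,050 kr
  → 35,390 kr

54,670 kr > 35,390 kr, so the book-profits minimum tax is the binding amount.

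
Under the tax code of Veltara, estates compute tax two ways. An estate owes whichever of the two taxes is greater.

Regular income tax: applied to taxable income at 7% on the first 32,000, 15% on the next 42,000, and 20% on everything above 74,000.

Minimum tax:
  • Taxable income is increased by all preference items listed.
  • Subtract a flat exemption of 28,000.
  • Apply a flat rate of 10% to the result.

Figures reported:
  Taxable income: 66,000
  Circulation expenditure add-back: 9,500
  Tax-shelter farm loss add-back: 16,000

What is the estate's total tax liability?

Minimum tax:
  Adjusted income: 66,000 + 9,500 + 16,000 = 91,500
  Less exemption 28,000 → base 63,500
  63,500 × 10% = 6,350

Regular income tax:
  32,000 × 7% = 2,240
  34,000 × 15% = 5,100
  → 7,340

7,340 > 6,350, so the regular income tax governs.

7,340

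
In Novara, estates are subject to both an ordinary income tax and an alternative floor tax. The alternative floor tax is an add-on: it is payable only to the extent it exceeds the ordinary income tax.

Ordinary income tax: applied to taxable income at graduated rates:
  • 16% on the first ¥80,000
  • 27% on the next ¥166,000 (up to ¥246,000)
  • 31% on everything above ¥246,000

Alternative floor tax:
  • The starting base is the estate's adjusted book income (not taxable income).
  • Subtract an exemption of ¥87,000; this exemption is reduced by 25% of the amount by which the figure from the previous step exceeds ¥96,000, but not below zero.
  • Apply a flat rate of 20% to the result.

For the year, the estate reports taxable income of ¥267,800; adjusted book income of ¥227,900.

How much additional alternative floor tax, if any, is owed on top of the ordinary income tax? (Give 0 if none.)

¥0

Ordinary income tax:
  ¥80,000 × 16% = ¥12,800
  ¥166,000 × 27% = ¥44,820
  ¥21,800 × 31% = ¥6,758
  → ¥64,378

Alternative floor tax:
  Base (adjusted book income): ¥227,900
  Exemption: ¥87,000 − 25% × (¥227,900 − ¥96,000) = ¥87,000 − ¥32,975 = ¥54,025
  Base: ¥227,900 − ¥54,025 = ¥173,875
  ¥173,875 × 20% = ¥34,775

¥34,775 ≤ ¥64,378, so no add-on is due.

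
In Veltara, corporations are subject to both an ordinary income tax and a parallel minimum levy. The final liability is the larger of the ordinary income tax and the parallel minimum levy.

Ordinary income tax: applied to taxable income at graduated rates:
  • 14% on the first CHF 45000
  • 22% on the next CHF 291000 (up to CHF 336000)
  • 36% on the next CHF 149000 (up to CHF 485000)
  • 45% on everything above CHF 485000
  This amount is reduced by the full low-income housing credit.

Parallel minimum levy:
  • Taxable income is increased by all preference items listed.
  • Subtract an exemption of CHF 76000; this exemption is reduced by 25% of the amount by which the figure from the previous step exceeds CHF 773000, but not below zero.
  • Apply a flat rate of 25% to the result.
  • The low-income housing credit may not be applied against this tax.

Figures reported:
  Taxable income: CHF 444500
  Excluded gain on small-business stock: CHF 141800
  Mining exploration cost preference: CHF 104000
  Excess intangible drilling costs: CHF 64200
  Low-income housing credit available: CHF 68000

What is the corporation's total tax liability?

Ordinary income tax:
  CHF 45000 × 14% = CHF 6300
  CHF 291000 × 22% = CHF 64020
  CHF 108500 × 36% = CHF 39060
  → CHF 109380
  Less low-income housing credit CHF 68000 → CHF 41380

Parallel minimum levy:
  Adjusted income: CHF 444500 + CHF 141800 + CHF 104000 + CHF 64200 = CHF 754500
  Exemption: CHF 754500 ≤ CHF 773000, so full CHF 76000 applies
  Base: CHF 754500 − CHF 76000 = CHF 678500
  CHF 678500 × 25% = CHF 169625

CHF 169625 > CHF 41380, so the parallel minimum levy is the binding amount.

CHF 169625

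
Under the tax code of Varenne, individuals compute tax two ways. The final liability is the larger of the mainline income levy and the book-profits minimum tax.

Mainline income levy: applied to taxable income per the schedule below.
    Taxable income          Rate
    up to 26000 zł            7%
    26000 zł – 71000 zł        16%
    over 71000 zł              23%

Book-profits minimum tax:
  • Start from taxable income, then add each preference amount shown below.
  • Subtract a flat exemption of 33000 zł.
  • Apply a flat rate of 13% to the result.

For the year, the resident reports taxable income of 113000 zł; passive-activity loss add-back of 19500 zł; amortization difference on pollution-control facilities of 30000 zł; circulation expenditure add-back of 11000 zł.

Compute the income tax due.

Book-profits minimum tax:
  Adjusted income: 113000 zł + 19500 zł + 30000 zł + 11000 zł = 173500 zł
  Less exemption 33000 zł → base 140500 zł
  140500 zł × 13% = 18265 zł

Mainline income levy:
  26000 zł × 7% = 1820 zł
  45000 zł × 16% = 7200 zł
  42000 zł × 23% = 9660 zł
  → 18680 zł

18680 zł > 18265 zł, so the mainline income levy governs.

18680 zł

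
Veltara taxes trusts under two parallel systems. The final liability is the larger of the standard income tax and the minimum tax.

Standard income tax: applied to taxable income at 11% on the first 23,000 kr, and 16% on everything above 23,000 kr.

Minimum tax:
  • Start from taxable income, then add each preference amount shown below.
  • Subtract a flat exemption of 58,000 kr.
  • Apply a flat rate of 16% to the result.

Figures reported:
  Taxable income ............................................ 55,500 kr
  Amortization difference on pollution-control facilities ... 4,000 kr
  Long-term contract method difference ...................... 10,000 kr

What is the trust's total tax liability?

7,730 kr

Minimum tax:
  Adjusted income: 55,500 kr + 4,000 kr + 10,000 kr = 69,500 kr
  Less exemption 58,000 kr → base 11,500 kr
  11,500 kr × 16% = 1,840 kr

Standard income tax:
  23,000 kr × 11% = 2,530 kr
  32,500 kr × 16% = 5,200 kr
  → 7,730 kr

7,730 kr > 1,840 kr, so the standard income tax governs.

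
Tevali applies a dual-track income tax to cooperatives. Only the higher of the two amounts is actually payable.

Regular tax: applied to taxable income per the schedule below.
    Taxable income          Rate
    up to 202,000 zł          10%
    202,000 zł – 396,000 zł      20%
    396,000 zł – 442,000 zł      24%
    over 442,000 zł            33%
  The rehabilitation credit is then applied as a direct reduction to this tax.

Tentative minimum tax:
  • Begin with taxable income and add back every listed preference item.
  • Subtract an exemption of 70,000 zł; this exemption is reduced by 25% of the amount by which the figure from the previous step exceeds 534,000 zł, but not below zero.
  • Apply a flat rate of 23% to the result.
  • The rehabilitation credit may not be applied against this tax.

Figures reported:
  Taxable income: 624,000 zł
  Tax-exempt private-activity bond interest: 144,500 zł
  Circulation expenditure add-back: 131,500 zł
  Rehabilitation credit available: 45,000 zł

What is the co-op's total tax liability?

Tentative minimum tax:
  Adjusted income: 624,000 zł + 144,500 zł + 131,500 zł = 900,000 zł
  Exemption: 25% × (900,000 zł − 534,000 zł) = 91,500 zł ≥ 70,000 zł, so the exemption is fully phased out
  Base: 900,000 zł − 0 zł = 900,000 zł
  900,000 zł × 23% = 207,000 zł

Regular tax:
  202,000 zł × 10% = 20,200 zł
  194,000 zł × 20% = 38,800 zł
  46,000 zł × 24% = 11,040 zł
  182,000 zł × 33% = 60,060 zł
  → 130,100 zł
  Less rehabilitation credit 45,000 zł → 85,100 zł

207,000 zł > 85,100 zł, so the tentative minimum tax is the binding amount.

207,000 zł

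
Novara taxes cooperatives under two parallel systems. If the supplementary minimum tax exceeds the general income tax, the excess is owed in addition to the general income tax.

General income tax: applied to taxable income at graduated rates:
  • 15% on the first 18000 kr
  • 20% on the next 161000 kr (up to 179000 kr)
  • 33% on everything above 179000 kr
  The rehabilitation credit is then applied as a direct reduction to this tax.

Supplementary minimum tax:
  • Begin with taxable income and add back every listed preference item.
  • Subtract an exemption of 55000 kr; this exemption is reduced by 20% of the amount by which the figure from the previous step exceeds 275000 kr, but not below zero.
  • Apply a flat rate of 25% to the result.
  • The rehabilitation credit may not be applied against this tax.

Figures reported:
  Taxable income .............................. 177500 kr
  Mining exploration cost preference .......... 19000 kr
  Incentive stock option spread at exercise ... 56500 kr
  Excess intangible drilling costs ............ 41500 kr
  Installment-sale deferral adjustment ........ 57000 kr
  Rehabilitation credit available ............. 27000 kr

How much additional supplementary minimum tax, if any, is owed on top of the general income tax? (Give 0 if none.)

Supplementary minimum tax:
  Adjusted income: 177500 kr + 19000 kr + 56500 kr + 41500 kr + 57000 kr = 351500 kr
  Exemption: 55000 kr − 20% × (351500 kr − 275000 kr) = 55000 kr − 15300 kr = 39700 kr
  Base: 351500 kr − 39700 kr = 311800 kr
  311800 kr × 25% = 77950 kr

General income tax:
  18000 kr × 15% = 2700 kr
  159500 kr × 20% = 31900 kr
  → 34600 kr
  Less rehabilitation credit 27000 kr → 7600 kr

Excess of supplementary minimum tax over general income tax: 77950 kr − 7600 kr = 70350 kr.

70350 kr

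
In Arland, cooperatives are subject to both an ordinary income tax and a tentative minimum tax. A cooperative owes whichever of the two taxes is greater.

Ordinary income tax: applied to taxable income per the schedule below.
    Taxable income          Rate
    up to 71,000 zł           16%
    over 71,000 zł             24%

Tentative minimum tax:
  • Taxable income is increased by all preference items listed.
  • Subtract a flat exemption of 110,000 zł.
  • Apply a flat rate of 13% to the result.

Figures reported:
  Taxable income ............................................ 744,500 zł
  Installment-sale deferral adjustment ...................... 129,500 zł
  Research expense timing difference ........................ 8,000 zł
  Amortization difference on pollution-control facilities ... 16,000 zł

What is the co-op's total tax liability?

Ordinary income tax:
  71,000 zł × 16% = 11,360 zł
  673,500 zł × 24% = 161,640 zł
  → 173,000 zł

Tentative minimum tax:
  Adjusted income: 744,500 zł + 129,500 zł + 8,000 zł + 16,000 zł = 898,000 zł
  Less exemption 110,000 zł → base 788,000 zł
  788,000 zł × 13% = 102,440 zł

173,000 zł > 102,440 zł, so the ordinary income tax governs.

173,000 zł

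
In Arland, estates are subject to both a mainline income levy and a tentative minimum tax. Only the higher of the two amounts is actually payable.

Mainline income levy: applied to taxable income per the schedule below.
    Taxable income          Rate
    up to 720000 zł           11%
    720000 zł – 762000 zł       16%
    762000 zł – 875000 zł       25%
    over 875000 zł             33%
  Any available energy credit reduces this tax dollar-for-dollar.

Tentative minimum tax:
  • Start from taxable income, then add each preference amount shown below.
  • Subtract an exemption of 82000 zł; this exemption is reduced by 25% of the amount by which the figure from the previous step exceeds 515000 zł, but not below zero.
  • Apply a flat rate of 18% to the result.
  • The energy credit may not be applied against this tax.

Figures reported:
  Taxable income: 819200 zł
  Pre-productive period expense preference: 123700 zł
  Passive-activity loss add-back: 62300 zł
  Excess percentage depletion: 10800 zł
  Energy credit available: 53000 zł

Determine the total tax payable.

Mainline income levy:
  720000 zł × 11% = 79200 zł
  42000 zł × 16% = 6720 zł
  57200 zł × 25% = 14300 zł
  → 100220 zł
  Less energy credit 53000 zł → 47220 zł

Tentative minimum tax:
  Adjusted income: 819200 zł + 123700 zł + 62300 zł + 10800 zł = 1016000 zł
  Exemption: 25% × (1016000 zł − 515000 zł) = 125250 zł ≥ 82000 zł, so the exemption is fully phased out
  Base: 1016000 zł − 0 zł = 1016000 zł
  1016000 zł × 18% = 182880 zł

182880 zł > 47220 zł, so the tentative minimum tax is the binding amount.

182880 zł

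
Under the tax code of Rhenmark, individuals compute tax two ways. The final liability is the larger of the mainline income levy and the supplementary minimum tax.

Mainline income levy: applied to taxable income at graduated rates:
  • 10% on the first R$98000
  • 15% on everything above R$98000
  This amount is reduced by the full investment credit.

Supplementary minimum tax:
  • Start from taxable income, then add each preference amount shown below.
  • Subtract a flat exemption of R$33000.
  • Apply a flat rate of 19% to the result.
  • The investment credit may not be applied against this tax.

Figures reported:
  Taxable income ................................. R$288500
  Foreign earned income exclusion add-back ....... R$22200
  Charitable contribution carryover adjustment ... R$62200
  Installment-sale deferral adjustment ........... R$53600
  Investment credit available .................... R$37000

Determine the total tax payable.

Mainline income levy:
  R$98000 × 10% = R$9800
  R$190500 × 15% = R$28575
  → R$38375
  Less investment credit R$37000 → R$1375

Supplementary minimum tax:
  Adjusted income: R$288500 + R$22200 + R$62200 + R$53600 = R$426500
  Less exemption R$33000 → base R$393500
  R$393500 × 19% = R$74765

R$74765 > R$1375, so the supplementary minimum tax is the binding amount.

R$74765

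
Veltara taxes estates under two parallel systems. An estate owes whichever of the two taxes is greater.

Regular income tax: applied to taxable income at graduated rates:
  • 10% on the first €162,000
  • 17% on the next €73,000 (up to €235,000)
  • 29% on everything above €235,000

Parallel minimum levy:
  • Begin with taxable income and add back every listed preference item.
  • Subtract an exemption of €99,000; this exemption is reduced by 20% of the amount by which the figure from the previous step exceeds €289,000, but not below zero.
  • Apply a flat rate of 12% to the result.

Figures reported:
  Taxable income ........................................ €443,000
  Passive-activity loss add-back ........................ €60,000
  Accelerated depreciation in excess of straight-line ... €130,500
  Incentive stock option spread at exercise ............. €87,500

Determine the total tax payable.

Parallel minimum levy:
  Adjusted income: €443,000 + €60,000 + €130,500 + €87,500 = €721,000
  Exemption: €99,000 − 20% × (€721,000 − €289,000) = €99,000 − €86,400 = €12,600
  Base: €721,000 − €12,600 = €708,400
  €708,400 × 12% = €85,008

Regular income tax:
  €162,000 × 10% = €16,200
  €73,000 × 17% = €12,410
  €208,000 × 29% = €60,320
  → €88,930

€88,930 > €85,008, so the regular income tax governs.

€88,930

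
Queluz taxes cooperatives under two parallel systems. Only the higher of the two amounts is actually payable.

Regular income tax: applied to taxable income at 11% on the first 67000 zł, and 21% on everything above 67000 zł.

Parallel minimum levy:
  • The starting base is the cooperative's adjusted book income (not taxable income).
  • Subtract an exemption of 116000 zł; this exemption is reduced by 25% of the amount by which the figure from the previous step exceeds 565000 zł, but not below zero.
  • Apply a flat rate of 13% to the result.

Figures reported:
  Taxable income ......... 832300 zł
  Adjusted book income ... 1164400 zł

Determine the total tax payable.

168083 zł

Regular income tax:
  67000 zł × 11% = 7370 zł
  765300 zł × 21% = 160713 zł
  → 168083 zł

Parallel minimum levy:
  Base (adjusted book income): 1164400 zł
  Exemption: 25% × (1164400 zł − 565000 zł) = 149850 zł ≥ 116000 zł, so the exemption is fully phased out
  Base: 1164400 zł − 0 zł = 1164400 zł
  1164400 zł × 13% = 151372 zł

168083 zł > 151372 zł, so the regular income tax governs.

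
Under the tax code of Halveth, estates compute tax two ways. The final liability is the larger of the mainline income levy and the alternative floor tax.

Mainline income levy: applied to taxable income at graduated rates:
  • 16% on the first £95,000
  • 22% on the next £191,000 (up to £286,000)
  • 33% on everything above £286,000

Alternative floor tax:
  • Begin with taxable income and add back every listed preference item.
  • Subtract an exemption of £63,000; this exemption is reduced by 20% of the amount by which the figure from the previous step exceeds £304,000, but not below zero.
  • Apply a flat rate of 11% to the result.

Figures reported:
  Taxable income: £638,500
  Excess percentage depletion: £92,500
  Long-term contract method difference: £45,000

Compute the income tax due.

£173,545

Alternative floor tax:
  Adjusted income: £638,500 + £92,500 + £45,000 = £776,000
  Exemption: 20% × (£776,000 − £304,000) = £94,400 ≥ £63,000, so the exemption is fully phased out
  Base: £776,000 − £0 = £776,000
  £776,000 × 11% = £85,360

Mainline income levy:
  £95,000 × 16% = £15,200
  £191,000 × 22% = £42,020
  £352,500 × 33% = £116,325
  → £173,545

£173,545 > £85,360, so the mainline income levy governs.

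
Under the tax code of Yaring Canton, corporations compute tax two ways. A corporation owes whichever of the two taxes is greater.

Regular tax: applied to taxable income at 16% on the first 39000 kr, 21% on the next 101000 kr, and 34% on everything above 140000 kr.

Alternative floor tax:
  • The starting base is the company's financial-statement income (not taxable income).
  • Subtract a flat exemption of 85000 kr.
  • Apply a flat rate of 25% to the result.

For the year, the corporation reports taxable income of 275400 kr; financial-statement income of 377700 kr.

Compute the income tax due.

73486 kr

Regular tax:
  39000 kr × 16% = 6240 kr
  101000 kr × 21% = 21210 kr
  135400 kr × 34% = 46036 kr
  → 73486 kr

Alternative floor tax:
  Base (financial-statement income): 377700 kr
  Less exemption 85000 kr → base 292700 kr
  292700 kr × 25% = 73175 kr

73486 kr > 73175 kr, so the regular tax governs.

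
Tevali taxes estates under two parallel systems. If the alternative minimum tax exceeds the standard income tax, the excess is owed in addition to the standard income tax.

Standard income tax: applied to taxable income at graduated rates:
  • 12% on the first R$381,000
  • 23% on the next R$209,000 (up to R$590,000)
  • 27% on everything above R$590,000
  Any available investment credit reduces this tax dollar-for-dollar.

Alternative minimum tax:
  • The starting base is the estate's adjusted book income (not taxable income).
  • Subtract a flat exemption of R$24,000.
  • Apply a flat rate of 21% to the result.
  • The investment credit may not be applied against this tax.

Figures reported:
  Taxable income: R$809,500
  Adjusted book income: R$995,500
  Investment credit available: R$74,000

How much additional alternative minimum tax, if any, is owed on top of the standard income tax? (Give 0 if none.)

Alternative minimum tax:
  Base (adjusted book income): R$995,500
  Less exemption R$24,000 → base R$971,500
  R$971,500 × 21% = R$204,015

Standard income tax:
  R$381,000 × 12% = R$45,720
  R$209,000 × 23% = R$48,070
  R$219,500 × 27% = R$59,265
  → R$153,055
  Less investment credit R$74,000 → R$79,055

Excess of alternative minimum tax over standard income tax: R$204,015 − R$79,055 = R$124,960.

R$124,960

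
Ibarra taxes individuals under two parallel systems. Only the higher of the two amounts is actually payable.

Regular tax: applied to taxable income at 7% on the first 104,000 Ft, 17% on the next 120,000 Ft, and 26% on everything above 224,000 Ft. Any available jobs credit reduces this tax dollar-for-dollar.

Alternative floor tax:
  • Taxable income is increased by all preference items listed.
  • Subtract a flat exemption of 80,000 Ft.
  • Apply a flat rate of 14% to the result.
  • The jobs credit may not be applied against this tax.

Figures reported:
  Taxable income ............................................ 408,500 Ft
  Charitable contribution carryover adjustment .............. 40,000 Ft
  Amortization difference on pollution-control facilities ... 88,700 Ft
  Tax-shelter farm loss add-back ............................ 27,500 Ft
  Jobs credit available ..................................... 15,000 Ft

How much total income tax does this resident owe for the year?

Regular tax:
  104,000 Ft × 7% = 7,280 Ft
  120,000 Ft × 17% = 20,400 Ft
  184,500 Ft × 26% = 47,970 Ft
  → 75,650 Ft
  Less jobs credit 15,000 Ft → 60,650 Ft

Alternative floor tax:
  Adjusted income: 408,500 Ft + 40,000 Ft + 88,700 Ft + 27,500 Ft = 564,700 Ft
  Less exemption 80,000 Ft → base 484,700 Ft
  484,700 Ft × 14% = 67,858 Ft

67,858 Ft > 60,650 Ft, so the alternative floor tax is the binding amount.

67,858 Ft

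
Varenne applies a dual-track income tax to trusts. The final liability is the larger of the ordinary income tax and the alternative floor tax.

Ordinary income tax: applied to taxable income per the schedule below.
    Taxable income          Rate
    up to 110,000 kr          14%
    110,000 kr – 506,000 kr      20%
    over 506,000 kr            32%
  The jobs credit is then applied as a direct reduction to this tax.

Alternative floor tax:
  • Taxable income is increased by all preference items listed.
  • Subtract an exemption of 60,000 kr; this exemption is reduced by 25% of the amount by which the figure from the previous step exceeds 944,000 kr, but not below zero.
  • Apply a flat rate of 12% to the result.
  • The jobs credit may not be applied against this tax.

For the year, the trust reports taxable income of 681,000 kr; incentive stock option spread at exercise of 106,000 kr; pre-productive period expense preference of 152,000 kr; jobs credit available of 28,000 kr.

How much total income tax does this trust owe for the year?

122,600 kr

Ordinary income tax:
  110,000 kr × 14% = 15,400 kr
  396,000 kr × 20% = 79,200 kr
  175,000 kr × 32% = 56,000 kr
  → 150,600 kr
  Less jobs credit 28,000 kr → 122,600 kr

Alternative floor tax:
  Adjusted income: 681,000 kr + 106,000 kr + 152,000 kr = 939,000 kr
  Exemption: 939,000 kr ≤ 944,000 kr, so full 60,000 kr applies
  Base: 939,000 kr − 60,000 kr = 879,000 kr
  879,000 kr × 12% = 105,480 kr

122,600 kr > 105,480 kr, so the ordinary income tax governs.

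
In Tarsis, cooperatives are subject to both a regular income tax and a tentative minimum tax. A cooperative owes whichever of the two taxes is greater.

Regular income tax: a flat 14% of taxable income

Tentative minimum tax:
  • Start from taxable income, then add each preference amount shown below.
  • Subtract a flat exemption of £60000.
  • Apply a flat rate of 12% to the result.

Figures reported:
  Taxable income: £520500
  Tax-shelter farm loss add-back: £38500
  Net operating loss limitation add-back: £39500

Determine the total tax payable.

Regular income tax:
  £520500 × 14% = £72870

Tentative minimum tax:
  Adjusted income: £520500 + £38500 + £39500 = £598500
  Less exemption £60000 → base £538500
  £538500 × 12% = £64620

£72870 > £64620, so the regular income tax governs.

£72870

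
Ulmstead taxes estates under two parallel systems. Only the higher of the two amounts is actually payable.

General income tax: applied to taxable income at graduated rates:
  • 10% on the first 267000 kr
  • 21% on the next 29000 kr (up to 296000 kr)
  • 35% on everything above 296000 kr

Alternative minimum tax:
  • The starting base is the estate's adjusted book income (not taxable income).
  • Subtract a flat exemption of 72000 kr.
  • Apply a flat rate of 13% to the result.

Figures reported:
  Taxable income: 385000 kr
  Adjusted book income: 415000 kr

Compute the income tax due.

General income tax:
  267000 kr × 10% = 26700 kr
  29000 kr × 21% = 6090 kr
  89000 kr × 35% = 31150 kr
  → 63940 kr

Alternative minimum tax:
  Base (adjusted book income): 415000 kr
  Less exemption 72000 kr → base 343000 kr
  343000 kr × 13% = 44590 kr

63940 kr > 44590 kr, so the general income tax governs.

63940 kr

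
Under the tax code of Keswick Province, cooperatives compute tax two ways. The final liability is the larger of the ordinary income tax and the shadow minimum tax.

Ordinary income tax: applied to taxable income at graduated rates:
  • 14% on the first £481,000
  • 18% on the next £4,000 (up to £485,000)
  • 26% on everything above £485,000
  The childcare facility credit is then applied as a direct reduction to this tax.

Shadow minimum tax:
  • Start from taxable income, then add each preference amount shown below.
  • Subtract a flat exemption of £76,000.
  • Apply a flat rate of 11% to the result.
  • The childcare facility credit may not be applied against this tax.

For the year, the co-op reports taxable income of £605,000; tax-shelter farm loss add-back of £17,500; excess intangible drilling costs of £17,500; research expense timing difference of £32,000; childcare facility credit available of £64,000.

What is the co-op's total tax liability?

Ordinary income tax:
  £481,000 × 14% = £67,340
  £4,000 × 18% = £720
  £120,000 × 26% = £31,200
  → £99,260
  Less childcare facility credit £64,000 → £35,260

Shadow minimum tax:
  Adjusted income: £605,000 + £17,500 + £17,500 + £32,000 = £672,000
  Less exemption £76,000 → base £596,000
  £596,000 × 11% = £65,560

£65,560 > £35,260, so the shadow minimum tax is the binding amount.

£65,560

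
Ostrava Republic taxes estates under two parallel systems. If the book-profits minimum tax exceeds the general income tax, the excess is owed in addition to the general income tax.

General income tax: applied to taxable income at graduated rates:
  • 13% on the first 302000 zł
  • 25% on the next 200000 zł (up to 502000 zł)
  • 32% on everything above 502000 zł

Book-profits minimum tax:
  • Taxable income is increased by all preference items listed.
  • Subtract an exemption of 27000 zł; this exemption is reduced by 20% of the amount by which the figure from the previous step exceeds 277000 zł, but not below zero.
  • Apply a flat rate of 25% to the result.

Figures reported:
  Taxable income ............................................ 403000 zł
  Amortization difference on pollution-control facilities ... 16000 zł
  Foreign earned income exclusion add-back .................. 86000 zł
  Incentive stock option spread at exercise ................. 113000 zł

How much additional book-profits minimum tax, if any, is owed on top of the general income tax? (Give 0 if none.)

General income tax:
  302000 zł × 13% = 39260 zł
  101000 zł × 25% = 25250 zł
  → 64510 zł

Book-profits minimum tax:
  Adjusted income: 403000 zł + 16000 zł + 86000 zł + 113000 zł = 618000 zł
  Exemption: 20% × (618000 zł − 277000 zł) = 68200 zł ≥ 27000 zł, so the exemption is fully phased out
  Base: 618000 zł − 0 zł = 618000 zł
  618000 zł × 25% = 154500 zł

Excess of book-profits minimum tax over general income tax: 154500 zł − 64510 zł = 89990 zł.

89990 zł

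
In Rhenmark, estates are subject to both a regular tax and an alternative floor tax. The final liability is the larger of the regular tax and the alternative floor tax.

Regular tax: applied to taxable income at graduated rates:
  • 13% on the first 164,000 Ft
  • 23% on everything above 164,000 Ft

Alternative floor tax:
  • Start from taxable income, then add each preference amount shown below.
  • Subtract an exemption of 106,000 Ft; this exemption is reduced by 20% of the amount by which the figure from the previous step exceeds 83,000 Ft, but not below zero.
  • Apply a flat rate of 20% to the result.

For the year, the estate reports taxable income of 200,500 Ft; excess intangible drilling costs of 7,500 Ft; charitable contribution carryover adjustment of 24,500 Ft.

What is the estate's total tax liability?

31,280 Ft

Alternative floor tax:
  Adjusted income: 200,500 Ft + 7,500 Ft + 24,500 Ft = 232,500 Ft
  Exemption: 106,000 Ft − 20% × (232,500 Ft − 83,000 Ft) = 106,000 Ft − 29,900 Ft = 76,100 Ft
  Base: 232,500 Ft − 76,100 Ft = 156,400 Ft
  156,400 Ft × 20% = 31,280 Ft

Regular tax:
  164,000 Ft × 13% = 21,320 Ft
  36,500 Ft × 23% = 8,395 Ft
  → 29,715 Ft

31,280 Ft > 29,715 Ft, so the alternative floor tax is the binding amount.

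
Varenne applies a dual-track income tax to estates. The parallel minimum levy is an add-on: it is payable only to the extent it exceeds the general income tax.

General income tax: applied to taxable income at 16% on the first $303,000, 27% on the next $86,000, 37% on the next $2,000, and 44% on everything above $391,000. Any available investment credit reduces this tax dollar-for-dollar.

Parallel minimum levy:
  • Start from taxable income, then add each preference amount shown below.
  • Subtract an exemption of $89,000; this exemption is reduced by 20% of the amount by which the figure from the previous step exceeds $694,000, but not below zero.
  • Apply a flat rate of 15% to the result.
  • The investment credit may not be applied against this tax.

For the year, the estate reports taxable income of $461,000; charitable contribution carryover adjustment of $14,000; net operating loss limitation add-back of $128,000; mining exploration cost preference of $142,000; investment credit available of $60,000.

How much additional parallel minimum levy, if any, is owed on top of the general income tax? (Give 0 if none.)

$56,690

Parallel minimum levy:
  Adjusted income: $461,000 + $14,000 + $128,000 + $142,000 = $745,000
  Exemption: $89,000 − 20% × ($745,000 − $694,000) = $89,000 − $10,200 = $78,800
  Base: $745,000 − $78,800 = $666,200
  $666,200 × 15% = $99,930

General income tax:
  $303,000 × 16% = $48,480
  $86,000 × 27% = $23,220
  $2,000 × 37% = $740
  $70,000 × 44% = $30,800
  → $103,240
  Less investment credit $60,000 → $43,240

Excess of parallel minimum levy over general income tax: $99,930 − $43,240 = $56,690.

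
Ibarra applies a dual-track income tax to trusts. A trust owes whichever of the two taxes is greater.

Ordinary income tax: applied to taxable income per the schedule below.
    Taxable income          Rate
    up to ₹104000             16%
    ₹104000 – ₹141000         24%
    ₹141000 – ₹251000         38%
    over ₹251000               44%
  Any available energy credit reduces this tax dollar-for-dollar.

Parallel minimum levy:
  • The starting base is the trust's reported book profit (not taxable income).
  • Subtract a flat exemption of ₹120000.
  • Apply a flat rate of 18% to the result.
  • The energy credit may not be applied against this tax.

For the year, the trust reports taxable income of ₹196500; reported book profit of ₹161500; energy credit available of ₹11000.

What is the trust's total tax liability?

₹35610

Ordinary income tax:
  ₹104000 × 16% = ₹16640
  ₹37000 × 24% = ₹8880
  ₹55500 × 38% = ₹21090
  → ₹46610
  Less energy credit ₹11000 → ₹35610

Parallel minimum levy:
  Base (reported book profit): ₹161500
  Less exemption ₹120000 → base ₹41500
  ₹41500 × 18% = ₹7470

₹35610 > ₹7470, so the ordinary income tax governs.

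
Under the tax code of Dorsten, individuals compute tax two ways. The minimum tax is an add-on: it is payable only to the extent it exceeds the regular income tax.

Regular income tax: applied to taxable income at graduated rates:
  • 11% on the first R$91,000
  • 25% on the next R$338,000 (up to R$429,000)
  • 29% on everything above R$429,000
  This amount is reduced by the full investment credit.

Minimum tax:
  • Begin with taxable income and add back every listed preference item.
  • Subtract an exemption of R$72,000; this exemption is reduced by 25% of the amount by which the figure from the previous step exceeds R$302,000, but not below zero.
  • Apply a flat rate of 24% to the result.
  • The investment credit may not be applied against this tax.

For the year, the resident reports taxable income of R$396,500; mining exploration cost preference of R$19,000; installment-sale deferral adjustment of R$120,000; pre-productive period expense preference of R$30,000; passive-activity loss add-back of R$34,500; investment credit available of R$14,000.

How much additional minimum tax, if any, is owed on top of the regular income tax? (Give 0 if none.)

R$71,615

Regular income tax:
  R$91,000 × 11% = R$10,010
  R$305,500 × 25% = R$76,375
  → R$86,385
  Less investment credit R$14,000 → R$72,385

Minimum tax:
  Adjusted income: R$396,500 + R$19,000 + R$120,000 + R$30,000 + R$34,500 = R$600,000
  Exemption: 25% × (R$600,000 − R$302,000) = R$74,500 ≥ R$72,000, so the exemption is fully phased out
  Base: R$600,000 − R$0 = R$600,000
  R$600,000 × 24% = R$144,000

Excess of minimum tax over regular income tax: R$144,000 − R$72,385 = R$71,615.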